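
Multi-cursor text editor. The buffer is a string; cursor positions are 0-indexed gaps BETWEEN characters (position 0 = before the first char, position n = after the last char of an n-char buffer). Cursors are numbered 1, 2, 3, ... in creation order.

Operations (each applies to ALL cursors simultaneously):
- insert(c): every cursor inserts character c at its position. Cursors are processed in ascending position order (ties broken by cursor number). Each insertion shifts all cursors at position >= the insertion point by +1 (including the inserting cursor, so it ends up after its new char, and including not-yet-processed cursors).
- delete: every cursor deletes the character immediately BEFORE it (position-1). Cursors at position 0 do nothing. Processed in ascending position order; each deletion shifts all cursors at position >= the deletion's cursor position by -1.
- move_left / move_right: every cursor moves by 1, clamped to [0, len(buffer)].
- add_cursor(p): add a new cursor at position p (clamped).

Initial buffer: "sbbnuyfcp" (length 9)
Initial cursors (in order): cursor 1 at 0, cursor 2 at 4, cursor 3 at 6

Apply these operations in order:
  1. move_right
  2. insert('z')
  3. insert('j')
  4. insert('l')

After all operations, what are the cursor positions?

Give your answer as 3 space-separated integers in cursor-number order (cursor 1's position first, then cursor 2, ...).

Answer: 4 11 16

Derivation:
After op 1 (move_right): buffer="sbbnuyfcp" (len 9), cursors c1@1 c2@5 c3@7, authorship .........
After op 2 (insert('z')): buffer="szbbnuzyfzcp" (len 12), cursors c1@2 c2@7 c3@10, authorship .1....2..3..
After op 3 (insert('j')): buffer="szjbbnuzjyfzjcp" (len 15), cursors c1@3 c2@9 c3@13, authorship .11....22..33..
After op 4 (insert('l')): buffer="szjlbbnuzjlyfzjlcp" (len 18), cursors c1@4 c2@11 c3@16, authorship .111....222..333..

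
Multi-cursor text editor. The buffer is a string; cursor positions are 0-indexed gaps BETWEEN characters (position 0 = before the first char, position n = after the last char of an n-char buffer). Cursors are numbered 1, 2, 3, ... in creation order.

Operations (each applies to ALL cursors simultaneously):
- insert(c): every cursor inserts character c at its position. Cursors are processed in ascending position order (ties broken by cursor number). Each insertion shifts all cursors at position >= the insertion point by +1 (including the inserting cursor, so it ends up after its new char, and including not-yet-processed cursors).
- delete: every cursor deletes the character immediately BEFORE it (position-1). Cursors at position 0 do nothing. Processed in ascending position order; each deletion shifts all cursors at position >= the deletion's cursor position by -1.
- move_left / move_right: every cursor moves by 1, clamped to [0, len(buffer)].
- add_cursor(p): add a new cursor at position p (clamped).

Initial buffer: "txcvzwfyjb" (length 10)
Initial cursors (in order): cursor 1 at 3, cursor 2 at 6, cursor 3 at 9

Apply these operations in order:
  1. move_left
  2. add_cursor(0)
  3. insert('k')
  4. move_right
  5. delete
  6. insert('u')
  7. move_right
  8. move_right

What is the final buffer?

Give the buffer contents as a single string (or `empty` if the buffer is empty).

After op 1 (move_left): buffer="txcvzwfyjb" (len 10), cursors c1@2 c2@5 c3@8, authorship ..........
After op 2 (add_cursor(0)): buffer="txcvzwfyjb" (len 10), cursors c4@0 c1@2 c2@5 c3@8, authorship ..........
After op 3 (insert('k')): buffer="ktxkcvzkwfykjb" (len 14), cursors c4@1 c1@4 c2@8 c3@12, authorship 4..1...2...3..
After op 4 (move_right): buffer="ktxkcvzkwfykjb" (len 14), cursors c4@2 c1@5 c2@9 c3@13, authorship 4..1...2...3..
After op 5 (delete): buffer="kxkvzkfykb" (len 10), cursors c4@1 c1@3 c2@6 c3@9, authorship 4.1..2..3.
After op 6 (insert('u')): buffer="kuxkuvzkufykub" (len 14), cursors c4@2 c1@5 c2@9 c3@13, authorship 44.11..22..33.
After op 7 (move_right): buffer="kuxkuvzkufykub" (len 14), cursors c4@3 c1@6 c2@10 c3@14, authorship 44.11..22..33.
After op 8 (move_right): buffer="kuxkuvzkufykub" (len 14), cursors c4@4 c1@7 c2@11 c3@14, authorship 44.11..22..33.

Answer: kuxkuvzkufykub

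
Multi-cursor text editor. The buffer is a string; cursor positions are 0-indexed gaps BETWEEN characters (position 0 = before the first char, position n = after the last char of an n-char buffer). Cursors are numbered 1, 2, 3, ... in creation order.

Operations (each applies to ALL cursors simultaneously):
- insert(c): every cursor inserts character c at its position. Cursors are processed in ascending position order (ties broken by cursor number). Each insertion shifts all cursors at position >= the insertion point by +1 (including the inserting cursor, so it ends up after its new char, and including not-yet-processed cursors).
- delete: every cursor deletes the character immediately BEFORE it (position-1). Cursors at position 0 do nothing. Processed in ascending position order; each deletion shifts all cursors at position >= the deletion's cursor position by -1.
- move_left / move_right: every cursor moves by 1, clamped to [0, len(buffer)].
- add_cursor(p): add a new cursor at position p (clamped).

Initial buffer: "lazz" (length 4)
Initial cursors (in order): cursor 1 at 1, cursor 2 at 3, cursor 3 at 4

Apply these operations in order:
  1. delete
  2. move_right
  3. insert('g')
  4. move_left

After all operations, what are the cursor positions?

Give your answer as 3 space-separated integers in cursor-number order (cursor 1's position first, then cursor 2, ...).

Answer: 3 3 3

Derivation:
After op 1 (delete): buffer="a" (len 1), cursors c1@0 c2@1 c3@1, authorship .
After op 2 (move_right): buffer="a" (len 1), cursors c1@1 c2@1 c3@1, authorship .
After op 3 (insert('g')): buffer="aggg" (len 4), cursors c1@4 c2@4 c3@4, authorship .123
After op 4 (move_left): buffer="aggg" (len 4), cursors c1@3 c2@3 c3@3, authorship .123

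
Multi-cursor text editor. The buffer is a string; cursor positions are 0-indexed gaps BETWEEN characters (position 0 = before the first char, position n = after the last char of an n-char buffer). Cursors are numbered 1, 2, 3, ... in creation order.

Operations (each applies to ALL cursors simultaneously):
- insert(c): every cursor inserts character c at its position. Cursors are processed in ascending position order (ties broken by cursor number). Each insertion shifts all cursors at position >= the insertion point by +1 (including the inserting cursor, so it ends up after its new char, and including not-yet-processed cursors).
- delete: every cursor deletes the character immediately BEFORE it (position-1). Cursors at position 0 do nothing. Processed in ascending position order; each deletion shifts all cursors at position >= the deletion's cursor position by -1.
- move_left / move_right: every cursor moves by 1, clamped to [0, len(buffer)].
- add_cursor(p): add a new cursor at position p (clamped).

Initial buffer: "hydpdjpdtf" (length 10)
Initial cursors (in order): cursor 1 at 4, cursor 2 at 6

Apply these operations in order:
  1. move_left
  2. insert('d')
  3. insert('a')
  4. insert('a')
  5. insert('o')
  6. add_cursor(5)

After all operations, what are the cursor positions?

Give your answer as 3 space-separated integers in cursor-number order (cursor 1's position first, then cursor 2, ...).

Answer: 7 13 5

Derivation:
After op 1 (move_left): buffer="hydpdjpdtf" (len 10), cursors c1@3 c2@5, authorship ..........
After op 2 (insert('d')): buffer="hyddpddjpdtf" (len 12), cursors c1@4 c2@7, authorship ...1..2.....
After op 3 (insert('a')): buffer="hyddapddajpdtf" (len 14), cursors c1@5 c2@9, authorship ...11..22.....
After op 4 (insert('a')): buffer="hyddaapddaajpdtf" (len 16), cursors c1@6 c2@11, authorship ...111..222.....
After op 5 (insert('o')): buffer="hyddaaopddaaojpdtf" (len 18), cursors c1@7 c2@13, authorship ...1111..2222.....
After op 6 (add_cursor(5)): buffer="hyddaaopddaaojpdtf" (len 18), cursors c3@5 c1@7 c2@13, authorship ...1111..2222.....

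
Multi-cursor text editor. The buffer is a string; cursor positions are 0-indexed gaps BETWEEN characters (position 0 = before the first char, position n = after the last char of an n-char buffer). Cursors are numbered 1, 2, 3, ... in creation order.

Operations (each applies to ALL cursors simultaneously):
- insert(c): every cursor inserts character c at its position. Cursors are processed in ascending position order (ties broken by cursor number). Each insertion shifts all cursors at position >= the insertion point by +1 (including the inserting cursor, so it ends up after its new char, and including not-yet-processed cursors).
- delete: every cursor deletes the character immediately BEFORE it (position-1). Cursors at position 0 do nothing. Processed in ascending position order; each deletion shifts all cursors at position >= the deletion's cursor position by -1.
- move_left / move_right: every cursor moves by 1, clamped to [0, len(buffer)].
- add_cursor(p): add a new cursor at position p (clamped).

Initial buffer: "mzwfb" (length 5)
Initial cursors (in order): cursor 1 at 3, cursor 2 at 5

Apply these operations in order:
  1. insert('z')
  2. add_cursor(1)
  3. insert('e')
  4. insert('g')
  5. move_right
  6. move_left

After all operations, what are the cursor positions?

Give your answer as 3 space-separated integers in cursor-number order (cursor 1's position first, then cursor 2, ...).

After op 1 (insert('z')): buffer="mzwzfbz" (len 7), cursors c1@4 c2@7, authorship ...1..2
After op 2 (add_cursor(1)): buffer="mzwzfbz" (len 7), cursors c3@1 c1@4 c2@7, authorship ...1..2
After op 3 (insert('e')): buffer="mezwzefbze" (len 10), cursors c3@2 c1@6 c2@10, authorship .3..11..22
After op 4 (insert('g')): buffer="megzwzegfbzeg" (len 13), cursors c3@3 c1@8 c2@13, authorship .33..111..222
After op 5 (move_right): buffer="megzwzegfbzeg" (len 13), cursors c3@4 c1@9 c2@13, authorship .33..111..222
After op 6 (move_left): buffer="megzwzegfbzeg" (len 13), cursors c3@3 c1@8 c2@12, authorship .33..111..222

Answer: 8 12 3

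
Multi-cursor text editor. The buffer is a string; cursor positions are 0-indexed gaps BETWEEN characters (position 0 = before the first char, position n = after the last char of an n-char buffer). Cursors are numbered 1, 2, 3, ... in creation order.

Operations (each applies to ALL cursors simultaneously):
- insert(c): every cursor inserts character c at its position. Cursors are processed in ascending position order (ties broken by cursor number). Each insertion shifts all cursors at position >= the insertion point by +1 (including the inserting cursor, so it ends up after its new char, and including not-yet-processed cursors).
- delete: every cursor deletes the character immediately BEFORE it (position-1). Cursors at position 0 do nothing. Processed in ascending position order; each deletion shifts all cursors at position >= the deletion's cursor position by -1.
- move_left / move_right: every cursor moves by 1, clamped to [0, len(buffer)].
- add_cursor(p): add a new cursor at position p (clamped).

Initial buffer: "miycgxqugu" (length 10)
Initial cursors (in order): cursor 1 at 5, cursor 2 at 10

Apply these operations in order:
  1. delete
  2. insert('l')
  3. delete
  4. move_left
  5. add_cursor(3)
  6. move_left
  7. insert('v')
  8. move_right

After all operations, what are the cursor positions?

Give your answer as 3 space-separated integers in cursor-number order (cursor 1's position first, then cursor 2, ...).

After op 1 (delete): buffer="miycxqug" (len 8), cursors c1@4 c2@8, authorship ........
After op 2 (insert('l')): buffer="miyclxqugl" (len 10), cursors c1@5 c2@10, authorship ....1....2
After op 3 (delete): buffer="miycxqug" (len 8), cursors c1@4 c2@8, authorship ........
After op 4 (move_left): buffer="miycxqug" (len 8), cursors c1@3 c2@7, authorship ........
After op 5 (add_cursor(3)): buffer="miycxqug" (len 8), cursors c1@3 c3@3 c2@7, authorship ........
After op 6 (move_left): buffer="miycxqug" (len 8), cursors c1@2 c3@2 c2@6, authorship ........
After op 7 (insert('v')): buffer="mivvycxqvug" (len 11), cursors c1@4 c3@4 c2@9, authorship ..13....2..
After op 8 (move_right): buffer="mivvycxqvug" (len 11), cursors c1@5 c3@5 c2@10, authorship ..13....2..

Answer: 5 10 5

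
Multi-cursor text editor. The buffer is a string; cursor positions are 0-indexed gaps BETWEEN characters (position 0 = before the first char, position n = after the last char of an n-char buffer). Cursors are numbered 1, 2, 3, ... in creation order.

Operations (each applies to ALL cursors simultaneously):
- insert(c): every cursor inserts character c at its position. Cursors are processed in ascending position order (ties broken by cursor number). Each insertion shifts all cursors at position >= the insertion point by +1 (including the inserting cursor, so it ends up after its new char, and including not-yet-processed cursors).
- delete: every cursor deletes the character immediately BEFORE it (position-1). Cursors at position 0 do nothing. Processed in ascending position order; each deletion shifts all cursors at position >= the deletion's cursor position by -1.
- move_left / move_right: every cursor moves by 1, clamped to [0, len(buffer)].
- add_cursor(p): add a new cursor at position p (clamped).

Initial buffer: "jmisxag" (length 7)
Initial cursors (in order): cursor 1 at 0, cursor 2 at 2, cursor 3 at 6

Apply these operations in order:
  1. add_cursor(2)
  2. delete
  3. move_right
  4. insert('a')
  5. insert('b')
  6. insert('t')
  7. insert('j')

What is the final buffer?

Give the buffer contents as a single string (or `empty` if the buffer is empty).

Answer: iaaabbbtttjjjsxgabtj

Derivation:
After op 1 (add_cursor(2)): buffer="jmisxag" (len 7), cursors c1@0 c2@2 c4@2 c3@6, authorship .......
After op 2 (delete): buffer="isxg" (len 4), cursors c1@0 c2@0 c4@0 c3@3, authorship ....
After op 3 (move_right): buffer="isxg" (len 4), cursors c1@1 c2@1 c4@1 c3@4, authorship ....
After op 4 (insert('a')): buffer="iaaasxga" (len 8), cursors c1@4 c2@4 c4@4 c3@8, authorship .124...3
After op 5 (insert('b')): buffer="iaaabbbsxgab" (len 12), cursors c1@7 c2@7 c4@7 c3@12, authorship .124124...33
After op 6 (insert('t')): buffer="iaaabbbtttsxgabt" (len 16), cursors c1@10 c2@10 c4@10 c3@16, authorship .124124124...333
After op 7 (insert('j')): buffer="iaaabbbtttjjjsxgabtj" (len 20), cursors c1@13 c2@13 c4@13 c3@20, authorship .124124124124...3333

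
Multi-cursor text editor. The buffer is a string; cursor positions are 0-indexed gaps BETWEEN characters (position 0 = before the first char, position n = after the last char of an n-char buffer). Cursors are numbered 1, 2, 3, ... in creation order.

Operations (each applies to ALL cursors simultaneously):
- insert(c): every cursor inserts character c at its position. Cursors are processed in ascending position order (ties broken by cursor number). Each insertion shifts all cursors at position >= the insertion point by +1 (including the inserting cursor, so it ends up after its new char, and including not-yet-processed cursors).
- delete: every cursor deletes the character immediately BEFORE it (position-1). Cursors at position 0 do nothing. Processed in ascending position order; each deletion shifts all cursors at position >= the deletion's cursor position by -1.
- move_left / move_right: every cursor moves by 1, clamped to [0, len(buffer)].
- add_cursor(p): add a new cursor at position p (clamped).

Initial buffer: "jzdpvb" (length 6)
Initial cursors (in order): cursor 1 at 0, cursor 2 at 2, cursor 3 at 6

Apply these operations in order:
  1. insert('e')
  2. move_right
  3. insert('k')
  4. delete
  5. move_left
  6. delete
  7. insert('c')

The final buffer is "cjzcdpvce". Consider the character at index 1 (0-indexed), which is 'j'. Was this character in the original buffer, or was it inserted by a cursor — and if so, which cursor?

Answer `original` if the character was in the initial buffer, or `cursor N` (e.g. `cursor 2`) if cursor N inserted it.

Answer: original

Derivation:
After op 1 (insert('e')): buffer="ejzedpvbe" (len 9), cursors c1@1 c2@4 c3@9, authorship 1..2....3
After op 2 (move_right): buffer="ejzedpvbe" (len 9), cursors c1@2 c2@5 c3@9, authorship 1..2....3
After op 3 (insert('k')): buffer="ejkzedkpvbek" (len 12), cursors c1@3 c2@7 c3@12, authorship 1.1.2.2...33
After op 4 (delete): buffer="ejzedpvbe" (len 9), cursors c1@2 c2@5 c3@9, authorship 1..2....3
After op 5 (move_left): buffer="ejzedpvbe" (len 9), cursors c1@1 c2@4 c3@8, authorship 1..2....3
After op 6 (delete): buffer="jzdpve" (len 6), cursors c1@0 c2@2 c3@5, authorship .....3
After op 7 (insert('c')): buffer="cjzcdpvce" (len 9), cursors c1@1 c2@4 c3@8, authorship 1..2...33
Authorship (.=original, N=cursor N): 1 . . 2 . . . 3 3
Index 1: author = original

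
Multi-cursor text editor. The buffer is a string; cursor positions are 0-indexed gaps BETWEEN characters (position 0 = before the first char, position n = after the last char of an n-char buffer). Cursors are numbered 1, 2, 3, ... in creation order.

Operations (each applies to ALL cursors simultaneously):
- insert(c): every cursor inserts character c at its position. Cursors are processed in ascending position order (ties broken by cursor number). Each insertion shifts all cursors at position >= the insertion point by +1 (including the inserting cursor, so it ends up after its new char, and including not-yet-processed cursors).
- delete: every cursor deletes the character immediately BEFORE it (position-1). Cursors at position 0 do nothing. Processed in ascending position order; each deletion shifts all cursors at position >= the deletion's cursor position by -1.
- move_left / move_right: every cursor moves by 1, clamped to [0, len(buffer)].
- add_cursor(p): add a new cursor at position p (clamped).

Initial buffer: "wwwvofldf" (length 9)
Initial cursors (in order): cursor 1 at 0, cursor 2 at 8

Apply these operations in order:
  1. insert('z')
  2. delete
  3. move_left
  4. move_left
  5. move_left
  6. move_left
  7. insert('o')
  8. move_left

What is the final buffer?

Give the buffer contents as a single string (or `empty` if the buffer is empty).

After op 1 (insert('z')): buffer="zwwwvofldzf" (len 11), cursors c1@1 c2@10, authorship 1........2.
After op 2 (delete): buffer="wwwvofldf" (len 9), cursors c1@0 c2@8, authorship .........
After op 3 (move_left): buffer="wwwvofldf" (len 9), cursors c1@0 c2@7, authorship .........
After op 4 (move_left): buffer="wwwvofldf" (len 9), cursors c1@0 c2@6, authorship .........
After op 5 (move_left): buffer="wwwvofldf" (len 9), cursors c1@0 c2@5, authorship .........
After op 6 (move_left): buffer="wwwvofldf" (len 9), cursors c1@0 c2@4, authorship .........
After op 7 (insert('o')): buffer="owwwvoofldf" (len 11), cursors c1@1 c2@6, authorship 1....2.....
After op 8 (move_left): buffer="owwwvoofldf" (len 11), cursors c1@0 c2@5, authorship 1....2.....

Answer: owwwvoofldf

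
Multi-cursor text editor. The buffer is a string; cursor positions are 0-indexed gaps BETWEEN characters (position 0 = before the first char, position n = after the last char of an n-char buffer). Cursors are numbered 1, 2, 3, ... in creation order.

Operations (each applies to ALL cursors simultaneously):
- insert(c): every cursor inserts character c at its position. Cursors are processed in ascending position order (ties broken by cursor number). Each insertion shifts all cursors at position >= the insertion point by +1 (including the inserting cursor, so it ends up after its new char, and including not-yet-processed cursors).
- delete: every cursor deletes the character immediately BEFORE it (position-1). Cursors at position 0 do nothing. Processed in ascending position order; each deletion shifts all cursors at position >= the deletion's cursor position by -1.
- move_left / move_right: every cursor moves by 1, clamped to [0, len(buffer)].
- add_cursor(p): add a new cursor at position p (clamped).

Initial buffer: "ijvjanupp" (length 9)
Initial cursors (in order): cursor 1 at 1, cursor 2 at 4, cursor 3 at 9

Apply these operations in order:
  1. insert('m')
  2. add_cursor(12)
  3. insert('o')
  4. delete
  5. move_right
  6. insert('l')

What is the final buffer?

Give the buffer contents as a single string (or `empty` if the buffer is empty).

After op 1 (insert('m')): buffer="imjvjmanuppm" (len 12), cursors c1@2 c2@6 c3@12, authorship .1...2.....3
After op 2 (add_cursor(12)): buffer="imjvjmanuppm" (len 12), cursors c1@2 c2@6 c3@12 c4@12, authorship .1...2.....3
After op 3 (insert('o')): buffer="imojvjmoanuppmoo" (len 16), cursors c1@3 c2@8 c3@16 c4@16, authorship .11...22.....334
After op 4 (delete): buffer="imjvjmanuppm" (len 12), cursors c1@2 c2@6 c3@12 c4@12, authorship .1...2.....3
After op 5 (move_right): buffer="imjvjmanuppm" (len 12), cursors c1@3 c2@7 c3@12 c4@12, authorship .1...2.....3
After op 6 (insert('l')): buffer="imjlvjmalnuppmll" (len 16), cursors c1@4 c2@9 c3@16 c4@16, authorship .1.1..2.2....334

Answer: imjlvjmalnuppmll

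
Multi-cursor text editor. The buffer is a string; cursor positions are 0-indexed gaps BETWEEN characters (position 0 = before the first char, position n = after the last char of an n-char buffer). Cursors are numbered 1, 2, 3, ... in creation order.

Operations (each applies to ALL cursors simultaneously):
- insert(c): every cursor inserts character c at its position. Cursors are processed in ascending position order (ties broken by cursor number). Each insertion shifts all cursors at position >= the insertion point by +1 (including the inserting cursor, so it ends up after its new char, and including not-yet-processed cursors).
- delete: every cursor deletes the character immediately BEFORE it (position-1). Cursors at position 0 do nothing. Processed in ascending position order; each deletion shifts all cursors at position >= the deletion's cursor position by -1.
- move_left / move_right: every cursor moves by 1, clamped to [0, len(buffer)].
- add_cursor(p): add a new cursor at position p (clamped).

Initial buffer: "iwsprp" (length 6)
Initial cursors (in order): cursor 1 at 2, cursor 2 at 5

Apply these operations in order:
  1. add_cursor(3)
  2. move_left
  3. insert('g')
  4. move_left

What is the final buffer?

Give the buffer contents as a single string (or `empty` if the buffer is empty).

Answer: igwgspgrp

Derivation:
After op 1 (add_cursor(3)): buffer="iwsprp" (len 6), cursors c1@2 c3@3 c2@5, authorship ......
After op 2 (move_left): buffer="iwsprp" (len 6), cursors c1@1 c3@2 c2@4, authorship ......
After op 3 (insert('g')): buffer="igwgspgrp" (len 9), cursors c1@2 c3@4 c2@7, authorship .1.3..2..
After op 4 (move_left): buffer="igwgspgrp" (len 9), cursors c1@1 c3@3 c2@6, authorship .1.3..2..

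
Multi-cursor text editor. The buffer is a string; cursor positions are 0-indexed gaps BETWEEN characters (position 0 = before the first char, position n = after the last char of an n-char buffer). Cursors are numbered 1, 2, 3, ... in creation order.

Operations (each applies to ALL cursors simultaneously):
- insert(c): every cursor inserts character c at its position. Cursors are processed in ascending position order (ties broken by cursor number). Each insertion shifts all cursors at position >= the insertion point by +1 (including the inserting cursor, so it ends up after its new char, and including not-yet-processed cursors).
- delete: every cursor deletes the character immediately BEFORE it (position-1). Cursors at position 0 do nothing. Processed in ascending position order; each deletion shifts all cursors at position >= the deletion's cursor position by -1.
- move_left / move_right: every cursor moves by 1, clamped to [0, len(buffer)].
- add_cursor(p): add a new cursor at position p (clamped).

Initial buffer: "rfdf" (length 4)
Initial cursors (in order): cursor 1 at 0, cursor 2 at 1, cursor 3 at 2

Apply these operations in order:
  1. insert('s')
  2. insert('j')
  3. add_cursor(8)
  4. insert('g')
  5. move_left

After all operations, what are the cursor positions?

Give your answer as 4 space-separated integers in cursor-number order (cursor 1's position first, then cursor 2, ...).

After op 1 (insert('s')): buffer="srsfsdf" (len 7), cursors c1@1 c2@3 c3@5, authorship 1.2.3..
After op 2 (insert('j')): buffer="sjrsjfsjdf" (len 10), cursors c1@2 c2@5 c3@8, authorship 11.22.33..
After op 3 (add_cursor(8)): buffer="sjrsjfsjdf" (len 10), cursors c1@2 c2@5 c3@8 c4@8, authorship 11.22.33..
After op 4 (insert('g')): buffer="sjgrsjgfsjggdf" (len 14), cursors c1@3 c2@7 c3@12 c4@12, authorship 111.222.3334..
After op 5 (move_left): buffer="sjgrsjgfsjggdf" (len 14), cursors c1@2 c2@6 c3@11 c4@11, authorship 111.222.3334..

Answer: 2 6 11 11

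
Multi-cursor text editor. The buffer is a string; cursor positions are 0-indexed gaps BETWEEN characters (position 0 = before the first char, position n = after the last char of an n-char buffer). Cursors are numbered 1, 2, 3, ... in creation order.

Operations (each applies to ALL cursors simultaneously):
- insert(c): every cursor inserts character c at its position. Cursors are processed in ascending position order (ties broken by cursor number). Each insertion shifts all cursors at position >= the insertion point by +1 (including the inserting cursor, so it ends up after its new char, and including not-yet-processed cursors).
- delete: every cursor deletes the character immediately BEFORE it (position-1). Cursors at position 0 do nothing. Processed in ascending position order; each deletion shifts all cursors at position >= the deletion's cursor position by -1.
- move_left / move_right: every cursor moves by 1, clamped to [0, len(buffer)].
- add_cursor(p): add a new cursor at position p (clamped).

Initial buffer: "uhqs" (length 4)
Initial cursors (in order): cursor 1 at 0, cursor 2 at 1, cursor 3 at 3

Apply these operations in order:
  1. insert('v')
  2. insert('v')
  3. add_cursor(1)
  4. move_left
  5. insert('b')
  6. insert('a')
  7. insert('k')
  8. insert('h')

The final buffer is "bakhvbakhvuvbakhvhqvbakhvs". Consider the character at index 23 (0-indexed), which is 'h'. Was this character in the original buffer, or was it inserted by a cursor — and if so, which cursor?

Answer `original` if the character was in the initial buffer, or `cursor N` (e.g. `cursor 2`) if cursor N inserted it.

After op 1 (insert('v')): buffer="vuvhqvs" (len 7), cursors c1@1 c2@3 c3@6, authorship 1.2..3.
After op 2 (insert('v')): buffer="vvuvvhqvvs" (len 10), cursors c1@2 c2@5 c3@9, authorship 11.22..33.
After op 3 (add_cursor(1)): buffer="vvuvvhqvvs" (len 10), cursors c4@1 c1@2 c2@5 c3@9, authorship 11.22..33.
After op 4 (move_left): buffer="vvuvvhqvvs" (len 10), cursors c4@0 c1@1 c2@4 c3@8, authorship 11.22..33.
After op 5 (insert('b')): buffer="bvbvuvbvhqvbvs" (len 14), cursors c4@1 c1@3 c2@7 c3@12, authorship 4111.222..333.
After op 6 (insert('a')): buffer="bavbavuvbavhqvbavs" (len 18), cursors c4@2 c1@5 c2@10 c3@16, authorship 441111.2222..3333.
After op 7 (insert('k')): buffer="bakvbakvuvbakvhqvbakvs" (len 22), cursors c4@3 c1@7 c2@13 c3@20, authorship 44411111.22222..33333.
After op 8 (insert('h')): buffer="bakhvbakhvuvbakhvhqvbakhvs" (len 26), cursors c4@4 c1@9 c2@16 c3@24, authorship 4444111111.222222..333333.
Authorship (.=original, N=cursor N): 4 4 4 4 1 1 1 1 1 1 . 2 2 2 2 2 2 . . 3 3 3 3 3 3 .
Index 23: author = 3

Answer: cursor 3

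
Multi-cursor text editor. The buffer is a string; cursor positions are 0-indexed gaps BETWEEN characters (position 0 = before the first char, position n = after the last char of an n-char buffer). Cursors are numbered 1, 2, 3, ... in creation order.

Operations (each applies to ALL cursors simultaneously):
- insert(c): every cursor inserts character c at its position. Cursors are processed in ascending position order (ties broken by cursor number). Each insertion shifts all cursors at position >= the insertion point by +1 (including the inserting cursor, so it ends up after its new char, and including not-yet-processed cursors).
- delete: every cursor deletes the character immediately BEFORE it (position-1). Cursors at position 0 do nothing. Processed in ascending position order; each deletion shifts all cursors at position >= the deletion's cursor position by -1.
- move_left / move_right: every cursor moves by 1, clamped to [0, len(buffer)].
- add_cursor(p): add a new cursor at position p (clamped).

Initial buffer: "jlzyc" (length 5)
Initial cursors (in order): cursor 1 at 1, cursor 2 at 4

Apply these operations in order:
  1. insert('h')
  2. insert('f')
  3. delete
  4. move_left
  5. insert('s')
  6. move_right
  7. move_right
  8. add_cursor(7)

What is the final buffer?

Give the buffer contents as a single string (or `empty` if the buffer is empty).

After op 1 (insert('h')): buffer="jhlzyhc" (len 7), cursors c1@2 c2@6, authorship .1...2.
After op 2 (insert('f')): buffer="jhflzyhfc" (len 9), cursors c1@3 c2@8, authorship .11...22.
After op 3 (delete): buffer="jhlzyhc" (len 7), cursors c1@2 c2@6, authorship .1...2.
After op 4 (move_left): buffer="jhlzyhc" (len 7), cursors c1@1 c2@5, authorship .1...2.
After op 5 (insert('s')): buffer="jshlzyshc" (len 9), cursors c1@2 c2@7, authorship .11...22.
After op 6 (move_right): buffer="jshlzyshc" (len 9), cursors c1@3 c2@8, authorship .11...22.
After op 7 (move_right): buffer="jshlzyshc" (len 9), cursors c1@4 c2@9, authorship .11...22.
After op 8 (add_cursor(7)): buffer="jshlzyshc" (len 9), cursors c1@4 c3@7 c2@9, authorship .11...22.

Answer: jshlzyshc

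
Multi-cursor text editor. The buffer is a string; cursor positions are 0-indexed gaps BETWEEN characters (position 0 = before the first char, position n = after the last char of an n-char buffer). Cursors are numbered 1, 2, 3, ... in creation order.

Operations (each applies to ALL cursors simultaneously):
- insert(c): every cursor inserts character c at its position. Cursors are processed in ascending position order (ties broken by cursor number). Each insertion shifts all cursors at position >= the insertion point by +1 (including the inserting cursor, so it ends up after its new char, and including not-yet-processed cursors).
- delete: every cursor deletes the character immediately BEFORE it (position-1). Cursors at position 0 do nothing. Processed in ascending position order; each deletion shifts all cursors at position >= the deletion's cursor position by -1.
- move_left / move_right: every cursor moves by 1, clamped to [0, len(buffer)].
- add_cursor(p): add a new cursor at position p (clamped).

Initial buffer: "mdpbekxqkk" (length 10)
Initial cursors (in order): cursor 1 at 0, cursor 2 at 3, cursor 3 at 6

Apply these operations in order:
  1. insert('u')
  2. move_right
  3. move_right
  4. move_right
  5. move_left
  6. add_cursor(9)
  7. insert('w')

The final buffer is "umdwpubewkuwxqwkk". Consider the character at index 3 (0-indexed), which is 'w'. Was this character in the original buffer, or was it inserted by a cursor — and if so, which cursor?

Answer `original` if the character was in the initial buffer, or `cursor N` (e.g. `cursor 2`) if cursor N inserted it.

After op 1 (insert('u')): buffer="umdpubekuxqkk" (len 13), cursors c1@1 c2@5 c3@9, authorship 1...2...3....
After op 2 (move_right): buffer="umdpubekuxqkk" (len 13), cursors c1@2 c2@6 c3@10, authorship 1...2...3....
After op 3 (move_right): buffer="umdpubekuxqkk" (len 13), cursors c1@3 c2@7 c3@11, authorship 1...2...3....
After op 4 (move_right): buffer="umdpubekuxqkk" (len 13), cursors c1@4 c2@8 c3@12, authorship 1...2...3....
After op 5 (move_left): buffer="umdpubekuxqkk" (len 13), cursors c1@3 c2@7 c3@11, authorship 1...2...3....
After op 6 (add_cursor(9)): buffer="umdpubekuxqkk" (len 13), cursors c1@3 c2@7 c4@9 c3@11, authorship 1...2...3....
After op 7 (insert('w')): buffer="umdwpubewkuwxqwkk" (len 17), cursors c1@4 c2@9 c4@12 c3@15, authorship 1..1.2..2.34..3..
Authorship (.=original, N=cursor N): 1 . . 1 . 2 . . 2 . 3 4 . . 3 . .
Index 3: author = 1

Answer: cursor 1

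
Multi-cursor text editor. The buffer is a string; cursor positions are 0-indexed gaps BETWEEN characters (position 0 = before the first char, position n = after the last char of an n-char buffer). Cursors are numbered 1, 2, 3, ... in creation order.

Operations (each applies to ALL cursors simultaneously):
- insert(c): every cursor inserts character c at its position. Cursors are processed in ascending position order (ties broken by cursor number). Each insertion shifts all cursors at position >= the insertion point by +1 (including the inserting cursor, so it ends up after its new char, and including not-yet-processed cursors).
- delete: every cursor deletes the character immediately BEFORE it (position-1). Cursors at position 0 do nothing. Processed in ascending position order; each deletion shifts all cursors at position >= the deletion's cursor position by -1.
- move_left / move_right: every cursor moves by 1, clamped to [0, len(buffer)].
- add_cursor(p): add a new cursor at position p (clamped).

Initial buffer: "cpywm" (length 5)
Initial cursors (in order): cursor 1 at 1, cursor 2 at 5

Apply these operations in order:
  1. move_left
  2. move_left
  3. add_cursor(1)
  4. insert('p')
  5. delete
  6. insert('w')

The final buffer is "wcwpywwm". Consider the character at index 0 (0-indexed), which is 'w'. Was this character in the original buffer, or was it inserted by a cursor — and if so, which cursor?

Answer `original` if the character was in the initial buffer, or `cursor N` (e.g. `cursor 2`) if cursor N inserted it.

Answer: cursor 1

Derivation:
After op 1 (move_left): buffer="cpywm" (len 5), cursors c1@0 c2@4, authorship .....
After op 2 (move_left): buffer="cpywm" (len 5), cursors c1@0 c2@3, authorship .....
After op 3 (add_cursor(1)): buffer="cpywm" (len 5), cursors c1@0 c3@1 c2@3, authorship .....
After op 4 (insert('p')): buffer="pcppypwm" (len 8), cursors c1@1 c3@3 c2@6, authorship 1.3..2..
After op 5 (delete): buffer="cpywm" (len 5), cursors c1@0 c3@1 c2@3, authorship .....
After op 6 (insert('w')): buffer="wcwpywwm" (len 8), cursors c1@1 c3@3 c2@6, authorship 1.3..2..
Authorship (.=original, N=cursor N): 1 . 3 . . 2 . .
Index 0: author = 1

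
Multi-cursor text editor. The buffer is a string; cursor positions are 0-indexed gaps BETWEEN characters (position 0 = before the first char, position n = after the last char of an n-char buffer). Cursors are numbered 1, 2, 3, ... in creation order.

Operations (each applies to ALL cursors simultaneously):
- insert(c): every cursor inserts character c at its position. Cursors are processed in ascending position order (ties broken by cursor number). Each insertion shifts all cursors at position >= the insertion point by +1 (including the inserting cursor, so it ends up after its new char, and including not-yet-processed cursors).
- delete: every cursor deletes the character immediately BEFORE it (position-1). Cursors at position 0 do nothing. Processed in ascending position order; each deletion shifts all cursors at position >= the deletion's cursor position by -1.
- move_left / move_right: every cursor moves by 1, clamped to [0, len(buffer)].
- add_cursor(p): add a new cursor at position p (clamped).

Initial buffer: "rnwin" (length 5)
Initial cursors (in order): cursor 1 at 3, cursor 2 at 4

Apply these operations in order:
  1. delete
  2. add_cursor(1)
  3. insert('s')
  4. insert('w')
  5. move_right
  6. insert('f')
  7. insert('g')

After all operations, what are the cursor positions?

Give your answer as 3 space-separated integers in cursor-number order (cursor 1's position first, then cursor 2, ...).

Answer: 15 15 6

Derivation:
After op 1 (delete): buffer="rnn" (len 3), cursors c1@2 c2@2, authorship ...
After op 2 (add_cursor(1)): buffer="rnn" (len 3), cursors c3@1 c1@2 c2@2, authorship ...
After op 3 (insert('s')): buffer="rsnssn" (len 6), cursors c3@2 c1@5 c2@5, authorship .3.12.
After op 4 (insert('w')): buffer="rswnsswwn" (len 9), cursors c3@3 c1@8 c2@8, authorship .33.1212.
After op 5 (move_right): buffer="rswnsswwn" (len 9), cursors c3@4 c1@9 c2@9, authorship .33.1212.
After op 6 (insert('f')): buffer="rswnfsswwnff" (len 12), cursors c3@5 c1@12 c2@12, authorship .33.31212.12
After op 7 (insert('g')): buffer="rswnfgsswwnffgg" (len 15), cursors c3@6 c1@15 c2@15, authorship .33.331212.1212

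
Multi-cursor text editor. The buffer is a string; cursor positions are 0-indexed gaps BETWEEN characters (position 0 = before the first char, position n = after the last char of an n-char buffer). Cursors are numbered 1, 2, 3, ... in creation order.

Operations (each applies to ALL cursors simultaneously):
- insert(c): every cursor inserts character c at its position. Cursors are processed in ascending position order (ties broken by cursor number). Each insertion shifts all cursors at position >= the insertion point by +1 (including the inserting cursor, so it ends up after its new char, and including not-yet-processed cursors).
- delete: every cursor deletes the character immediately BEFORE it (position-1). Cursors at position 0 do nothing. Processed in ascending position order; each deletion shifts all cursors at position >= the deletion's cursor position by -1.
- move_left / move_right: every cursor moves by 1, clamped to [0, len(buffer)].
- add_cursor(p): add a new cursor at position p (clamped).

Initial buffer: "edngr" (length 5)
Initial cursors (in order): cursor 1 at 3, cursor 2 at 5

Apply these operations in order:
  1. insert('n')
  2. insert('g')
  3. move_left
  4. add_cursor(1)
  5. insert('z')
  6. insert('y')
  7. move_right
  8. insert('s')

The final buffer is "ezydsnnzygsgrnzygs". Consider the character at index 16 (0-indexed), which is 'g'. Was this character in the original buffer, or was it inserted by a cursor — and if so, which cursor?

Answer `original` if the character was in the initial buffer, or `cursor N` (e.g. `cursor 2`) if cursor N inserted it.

After op 1 (insert('n')): buffer="ednngrn" (len 7), cursors c1@4 c2@7, authorship ...1..2
After op 2 (insert('g')): buffer="ednnggrng" (len 9), cursors c1@5 c2@9, authorship ...11..22
After op 3 (move_left): buffer="ednnggrng" (len 9), cursors c1@4 c2@8, authorship ...11..22
After op 4 (add_cursor(1)): buffer="ednnggrng" (len 9), cursors c3@1 c1@4 c2@8, authorship ...11..22
After op 5 (insert('z')): buffer="ezdnnzggrnzg" (len 12), cursors c3@2 c1@6 c2@11, authorship .3..111..222
After op 6 (insert('y')): buffer="ezydnnzyggrnzyg" (len 15), cursors c3@3 c1@8 c2@14, authorship .33..1111..2222
After op 7 (move_right): buffer="ezydnnzyggrnzyg" (len 15), cursors c3@4 c1@9 c2@15, authorship .33..1111..2222
After op 8 (insert('s')): buffer="ezydsnnzygsgrnzygs" (len 18), cursors c3@5 c1@11 c2@18, authorship .33.3.11111..22222
Authorship (.=original, N=cursor N): . 3 3 . 3 . 1 1 1 1 1 . . 2 2 2 2 2
Index 16: author = 2

Answer: cursor 2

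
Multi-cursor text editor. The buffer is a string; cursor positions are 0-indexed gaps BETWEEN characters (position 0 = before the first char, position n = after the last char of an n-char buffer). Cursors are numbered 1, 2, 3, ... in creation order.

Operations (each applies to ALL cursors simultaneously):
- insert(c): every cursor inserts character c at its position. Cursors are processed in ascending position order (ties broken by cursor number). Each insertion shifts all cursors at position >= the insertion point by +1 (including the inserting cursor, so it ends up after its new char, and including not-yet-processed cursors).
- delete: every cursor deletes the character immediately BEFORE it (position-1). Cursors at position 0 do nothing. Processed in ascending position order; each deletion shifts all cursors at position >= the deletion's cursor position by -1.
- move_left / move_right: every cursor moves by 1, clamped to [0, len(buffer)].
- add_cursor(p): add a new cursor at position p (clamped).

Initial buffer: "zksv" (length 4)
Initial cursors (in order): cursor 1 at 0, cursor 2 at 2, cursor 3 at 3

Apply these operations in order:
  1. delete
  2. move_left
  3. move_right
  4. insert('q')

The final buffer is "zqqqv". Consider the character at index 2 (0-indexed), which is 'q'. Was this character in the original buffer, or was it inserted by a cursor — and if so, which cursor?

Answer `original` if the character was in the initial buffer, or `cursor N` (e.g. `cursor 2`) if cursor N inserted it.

Answer: cursor 2

Derivation:
After op 1 (delete): buffer="zv" (len 2), cursors c1@0 c2@1 c3@1, authorship ..
After op 2 (move_left): buffer="zv" (len 2), cursors c1@0 c2@0 c3@0, authorship ..
After op 3 (move_right): buffer="zv" (len 2), cursors c1@1 c2@1 c3@1, authorship ..
After op 4 (insert('q')): buffer="zqqqv" (len 5), cursors c1@4 c2@4 c3@4, authorship .123.
Authorship (.=original, N=cursor N): . 1 2 3 .
Index 2: author = 2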